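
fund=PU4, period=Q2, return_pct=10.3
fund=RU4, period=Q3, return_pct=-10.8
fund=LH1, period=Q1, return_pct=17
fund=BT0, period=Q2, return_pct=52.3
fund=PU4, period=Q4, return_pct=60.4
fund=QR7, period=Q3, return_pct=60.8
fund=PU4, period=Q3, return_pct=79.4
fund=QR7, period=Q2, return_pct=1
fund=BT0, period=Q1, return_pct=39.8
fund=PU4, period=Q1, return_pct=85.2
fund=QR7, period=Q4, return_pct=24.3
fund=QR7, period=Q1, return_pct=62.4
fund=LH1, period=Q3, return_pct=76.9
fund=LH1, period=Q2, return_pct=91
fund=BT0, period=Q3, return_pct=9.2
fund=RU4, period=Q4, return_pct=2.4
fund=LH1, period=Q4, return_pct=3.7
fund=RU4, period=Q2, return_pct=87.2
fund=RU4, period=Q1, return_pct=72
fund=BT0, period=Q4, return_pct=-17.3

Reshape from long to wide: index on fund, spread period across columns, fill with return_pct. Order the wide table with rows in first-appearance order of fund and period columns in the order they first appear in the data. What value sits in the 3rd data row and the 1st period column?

91

With rows in first-appearance order of fund, row 3 is fund=LH1. period columns in first-appearance order: Q2, Q3, Q1, Q4; column 1 is Q2.
Long rows with fund=LH1, period=Q2: return_pct = 91.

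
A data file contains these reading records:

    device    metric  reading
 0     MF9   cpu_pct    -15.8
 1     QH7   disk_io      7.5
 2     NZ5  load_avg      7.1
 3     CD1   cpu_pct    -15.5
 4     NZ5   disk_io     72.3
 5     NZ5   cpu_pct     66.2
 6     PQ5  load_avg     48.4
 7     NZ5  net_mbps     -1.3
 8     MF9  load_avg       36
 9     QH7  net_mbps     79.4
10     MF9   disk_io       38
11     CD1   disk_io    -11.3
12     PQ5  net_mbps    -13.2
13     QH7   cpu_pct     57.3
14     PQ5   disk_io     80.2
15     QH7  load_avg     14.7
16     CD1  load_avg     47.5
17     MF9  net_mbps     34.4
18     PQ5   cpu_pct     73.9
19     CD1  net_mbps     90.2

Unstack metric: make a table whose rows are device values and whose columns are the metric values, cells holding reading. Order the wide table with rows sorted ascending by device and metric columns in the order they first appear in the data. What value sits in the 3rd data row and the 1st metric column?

With rows sorted ascending by device, row 3 is device=NZ5. metric columns in first-appearance order: cpu_pct, disk_io, load_avg, net_mbps; column 1 is cpu_pct.
Long rows with device=NZ5, metric=cpu_pct: reading = 66.2.

66.2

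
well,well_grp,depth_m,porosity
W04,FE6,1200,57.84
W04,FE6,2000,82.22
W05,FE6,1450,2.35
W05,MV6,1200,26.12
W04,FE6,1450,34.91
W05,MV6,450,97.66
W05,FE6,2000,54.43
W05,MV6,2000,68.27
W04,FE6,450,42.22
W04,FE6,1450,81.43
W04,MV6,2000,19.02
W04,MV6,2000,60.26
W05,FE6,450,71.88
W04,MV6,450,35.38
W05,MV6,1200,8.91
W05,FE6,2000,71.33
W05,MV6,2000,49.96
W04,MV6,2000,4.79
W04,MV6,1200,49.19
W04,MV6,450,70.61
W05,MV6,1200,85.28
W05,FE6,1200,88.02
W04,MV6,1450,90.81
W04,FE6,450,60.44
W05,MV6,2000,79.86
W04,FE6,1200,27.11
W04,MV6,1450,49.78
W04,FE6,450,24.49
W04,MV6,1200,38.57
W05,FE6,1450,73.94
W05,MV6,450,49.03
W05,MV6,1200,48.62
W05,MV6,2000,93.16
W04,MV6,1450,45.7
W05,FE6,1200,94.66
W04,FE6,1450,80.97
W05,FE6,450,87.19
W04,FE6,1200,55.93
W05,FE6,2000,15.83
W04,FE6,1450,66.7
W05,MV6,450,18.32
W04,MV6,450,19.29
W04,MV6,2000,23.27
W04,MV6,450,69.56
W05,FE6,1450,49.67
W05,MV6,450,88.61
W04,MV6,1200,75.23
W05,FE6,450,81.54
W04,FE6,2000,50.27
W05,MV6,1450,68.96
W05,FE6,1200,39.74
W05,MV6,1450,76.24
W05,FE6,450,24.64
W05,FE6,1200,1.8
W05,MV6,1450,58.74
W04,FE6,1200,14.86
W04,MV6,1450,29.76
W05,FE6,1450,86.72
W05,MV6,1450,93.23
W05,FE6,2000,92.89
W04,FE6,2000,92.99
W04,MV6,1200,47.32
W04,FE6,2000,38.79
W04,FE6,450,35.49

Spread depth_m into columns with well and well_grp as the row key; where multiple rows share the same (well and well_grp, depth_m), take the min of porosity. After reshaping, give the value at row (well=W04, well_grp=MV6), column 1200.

38.57

Rows with well=W04, well_grp=MV6 and depth_m=1200: porosity values are 49.19, 38.57, 75.23, 47.32.
min(49.19, 38.57, 75.23, 47.32) = 38.57.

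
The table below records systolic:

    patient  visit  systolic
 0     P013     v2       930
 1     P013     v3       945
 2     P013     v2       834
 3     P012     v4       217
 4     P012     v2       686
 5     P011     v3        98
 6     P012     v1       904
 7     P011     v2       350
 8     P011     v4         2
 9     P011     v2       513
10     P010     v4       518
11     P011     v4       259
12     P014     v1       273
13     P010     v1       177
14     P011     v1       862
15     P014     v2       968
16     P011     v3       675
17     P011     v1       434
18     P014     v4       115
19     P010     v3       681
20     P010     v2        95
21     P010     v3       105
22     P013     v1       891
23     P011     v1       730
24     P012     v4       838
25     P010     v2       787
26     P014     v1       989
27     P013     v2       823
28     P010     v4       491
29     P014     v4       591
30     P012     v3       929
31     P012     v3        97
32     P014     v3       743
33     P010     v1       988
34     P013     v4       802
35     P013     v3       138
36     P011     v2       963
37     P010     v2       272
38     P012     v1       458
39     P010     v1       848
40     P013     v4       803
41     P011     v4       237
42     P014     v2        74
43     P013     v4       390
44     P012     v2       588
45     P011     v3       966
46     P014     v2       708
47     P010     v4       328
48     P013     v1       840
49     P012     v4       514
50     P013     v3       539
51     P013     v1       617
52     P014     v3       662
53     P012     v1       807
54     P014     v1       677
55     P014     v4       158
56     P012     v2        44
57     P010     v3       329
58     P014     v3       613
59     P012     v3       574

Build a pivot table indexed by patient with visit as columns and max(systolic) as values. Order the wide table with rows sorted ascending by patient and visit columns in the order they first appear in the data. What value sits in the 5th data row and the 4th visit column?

989

With rows sorted ascending by patient, row 5 is patient=P014. visit columns in first-appearance order: v2, v3, v4, v1; column 4 is v1.
Long rows with patient=P014, visit=v1: max(273, 989, 677) = 989.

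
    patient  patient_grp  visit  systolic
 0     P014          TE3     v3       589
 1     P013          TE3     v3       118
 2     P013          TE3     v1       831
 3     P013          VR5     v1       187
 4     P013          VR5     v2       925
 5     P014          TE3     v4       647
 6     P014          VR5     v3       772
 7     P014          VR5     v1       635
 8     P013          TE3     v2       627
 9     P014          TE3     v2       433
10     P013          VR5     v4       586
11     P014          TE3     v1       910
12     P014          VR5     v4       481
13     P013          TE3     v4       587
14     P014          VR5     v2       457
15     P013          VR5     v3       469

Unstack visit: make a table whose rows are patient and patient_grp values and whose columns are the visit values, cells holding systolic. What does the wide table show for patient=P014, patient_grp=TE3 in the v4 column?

Wide layout: rows indexed by patient and patient_grp, columns are the 4 distinct visit values (v3, v1, v2, v4).
Cell (patient=P014, patient_grp=TE3, visit=v4) draws from the long row where patient=P014, patient_grp=TE3 and visit=v4, which has systolic=647.

647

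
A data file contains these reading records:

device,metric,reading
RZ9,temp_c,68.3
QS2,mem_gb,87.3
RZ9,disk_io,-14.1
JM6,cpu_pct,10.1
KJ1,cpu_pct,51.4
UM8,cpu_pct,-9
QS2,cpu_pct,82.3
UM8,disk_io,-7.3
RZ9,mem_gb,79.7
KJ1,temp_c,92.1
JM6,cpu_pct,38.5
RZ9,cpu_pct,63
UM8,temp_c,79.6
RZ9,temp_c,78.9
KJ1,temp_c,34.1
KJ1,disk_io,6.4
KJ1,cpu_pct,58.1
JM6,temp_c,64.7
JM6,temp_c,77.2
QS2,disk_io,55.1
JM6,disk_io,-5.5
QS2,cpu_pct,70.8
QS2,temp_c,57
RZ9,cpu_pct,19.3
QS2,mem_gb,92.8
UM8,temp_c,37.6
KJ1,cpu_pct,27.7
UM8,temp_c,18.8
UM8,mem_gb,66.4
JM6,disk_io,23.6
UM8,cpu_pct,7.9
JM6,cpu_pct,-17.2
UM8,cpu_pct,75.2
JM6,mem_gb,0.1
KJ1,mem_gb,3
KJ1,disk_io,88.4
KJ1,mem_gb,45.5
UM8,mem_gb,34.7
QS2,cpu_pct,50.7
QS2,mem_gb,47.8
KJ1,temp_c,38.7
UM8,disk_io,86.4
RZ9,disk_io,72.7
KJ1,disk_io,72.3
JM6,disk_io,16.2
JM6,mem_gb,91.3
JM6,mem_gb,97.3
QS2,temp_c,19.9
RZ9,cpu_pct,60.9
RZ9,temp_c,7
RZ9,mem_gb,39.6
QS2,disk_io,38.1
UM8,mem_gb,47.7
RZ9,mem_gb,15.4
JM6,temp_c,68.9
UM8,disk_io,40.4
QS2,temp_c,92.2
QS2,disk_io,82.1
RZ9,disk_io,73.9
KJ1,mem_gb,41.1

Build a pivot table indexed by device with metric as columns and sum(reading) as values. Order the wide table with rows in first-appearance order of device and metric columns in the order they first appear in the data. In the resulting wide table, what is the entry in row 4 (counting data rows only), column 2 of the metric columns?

89.6

With rows in first-appearance order of device, row 4 is device=KJ1. metric columns in first-appearance order: temp_c, mem_gb, disk_io, cpu_pct; column 2 is mem_gb.
Long rows with device=KJ1, metric=mem_gb: 3 + 45.5 + 41.1 = 89.6.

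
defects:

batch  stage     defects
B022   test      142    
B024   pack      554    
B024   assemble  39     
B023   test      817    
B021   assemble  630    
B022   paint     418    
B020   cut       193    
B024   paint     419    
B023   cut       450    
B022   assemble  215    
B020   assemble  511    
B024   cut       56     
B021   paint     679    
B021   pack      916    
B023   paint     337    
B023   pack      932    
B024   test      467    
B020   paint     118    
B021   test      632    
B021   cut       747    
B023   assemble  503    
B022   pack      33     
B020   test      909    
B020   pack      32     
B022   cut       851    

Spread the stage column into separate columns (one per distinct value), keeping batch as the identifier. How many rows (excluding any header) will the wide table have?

5 distinct batch values → 5 rows.

5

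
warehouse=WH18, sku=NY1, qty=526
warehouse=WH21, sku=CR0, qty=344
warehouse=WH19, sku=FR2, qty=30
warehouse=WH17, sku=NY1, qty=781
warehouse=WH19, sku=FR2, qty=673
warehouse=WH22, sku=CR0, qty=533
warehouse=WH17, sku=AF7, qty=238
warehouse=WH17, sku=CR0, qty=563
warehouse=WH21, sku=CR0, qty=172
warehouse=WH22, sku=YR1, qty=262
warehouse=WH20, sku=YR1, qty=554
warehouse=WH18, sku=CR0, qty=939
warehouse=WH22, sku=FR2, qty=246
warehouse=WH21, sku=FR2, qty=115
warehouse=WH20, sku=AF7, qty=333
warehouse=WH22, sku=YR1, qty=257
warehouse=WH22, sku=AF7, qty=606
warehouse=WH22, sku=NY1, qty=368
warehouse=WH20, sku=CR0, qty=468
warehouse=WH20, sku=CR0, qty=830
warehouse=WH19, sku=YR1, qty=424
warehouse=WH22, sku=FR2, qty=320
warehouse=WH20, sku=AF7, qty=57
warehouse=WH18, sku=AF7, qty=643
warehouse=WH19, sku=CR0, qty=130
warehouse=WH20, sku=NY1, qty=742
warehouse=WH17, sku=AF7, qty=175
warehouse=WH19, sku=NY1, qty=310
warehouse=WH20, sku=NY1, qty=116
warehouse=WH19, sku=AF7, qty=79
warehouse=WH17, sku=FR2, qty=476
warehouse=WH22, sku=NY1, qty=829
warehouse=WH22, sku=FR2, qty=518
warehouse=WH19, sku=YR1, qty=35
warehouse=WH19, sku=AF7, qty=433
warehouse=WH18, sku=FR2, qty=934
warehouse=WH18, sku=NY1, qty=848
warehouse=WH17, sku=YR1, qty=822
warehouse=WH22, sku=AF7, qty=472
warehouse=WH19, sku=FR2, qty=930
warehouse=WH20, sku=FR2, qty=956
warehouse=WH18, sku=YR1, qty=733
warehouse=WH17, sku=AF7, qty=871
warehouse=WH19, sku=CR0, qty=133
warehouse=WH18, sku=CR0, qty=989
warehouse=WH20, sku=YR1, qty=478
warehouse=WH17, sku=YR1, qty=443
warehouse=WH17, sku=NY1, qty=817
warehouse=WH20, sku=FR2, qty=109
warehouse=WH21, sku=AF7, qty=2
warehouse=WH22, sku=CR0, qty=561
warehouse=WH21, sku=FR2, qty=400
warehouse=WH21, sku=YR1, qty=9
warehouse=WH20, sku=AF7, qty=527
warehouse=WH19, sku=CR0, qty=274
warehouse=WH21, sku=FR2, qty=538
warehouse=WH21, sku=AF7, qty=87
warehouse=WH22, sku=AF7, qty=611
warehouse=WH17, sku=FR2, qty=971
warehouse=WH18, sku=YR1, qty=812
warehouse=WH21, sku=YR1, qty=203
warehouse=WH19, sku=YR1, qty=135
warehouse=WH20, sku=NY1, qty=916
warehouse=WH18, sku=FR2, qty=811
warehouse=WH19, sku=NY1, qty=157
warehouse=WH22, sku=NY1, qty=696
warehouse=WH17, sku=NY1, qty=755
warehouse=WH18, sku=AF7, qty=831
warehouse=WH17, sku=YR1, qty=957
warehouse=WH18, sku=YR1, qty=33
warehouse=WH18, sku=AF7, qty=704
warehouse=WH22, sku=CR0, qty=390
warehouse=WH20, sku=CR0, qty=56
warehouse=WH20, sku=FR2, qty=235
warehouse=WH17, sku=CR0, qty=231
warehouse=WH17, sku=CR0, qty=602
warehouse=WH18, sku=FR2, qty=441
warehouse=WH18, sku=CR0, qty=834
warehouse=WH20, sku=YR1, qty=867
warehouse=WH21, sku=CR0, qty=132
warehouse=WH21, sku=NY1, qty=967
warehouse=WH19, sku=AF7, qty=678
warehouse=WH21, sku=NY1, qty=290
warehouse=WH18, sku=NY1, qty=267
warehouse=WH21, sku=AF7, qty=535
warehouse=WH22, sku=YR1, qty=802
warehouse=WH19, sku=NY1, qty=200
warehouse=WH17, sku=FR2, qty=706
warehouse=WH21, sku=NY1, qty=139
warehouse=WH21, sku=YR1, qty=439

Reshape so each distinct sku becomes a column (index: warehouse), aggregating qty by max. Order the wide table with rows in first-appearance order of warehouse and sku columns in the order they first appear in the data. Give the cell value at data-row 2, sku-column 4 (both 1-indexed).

With rows in first-appearance order of warehouse, row 2 is warehouse=WH21. sku columns in first-appearance order: NY1, CR0, FR2, AF7, YR1; column 4 is AF7.
Long rows with warehouse=WH21, sku=AF7: max(2, 87, 535) = 535.

535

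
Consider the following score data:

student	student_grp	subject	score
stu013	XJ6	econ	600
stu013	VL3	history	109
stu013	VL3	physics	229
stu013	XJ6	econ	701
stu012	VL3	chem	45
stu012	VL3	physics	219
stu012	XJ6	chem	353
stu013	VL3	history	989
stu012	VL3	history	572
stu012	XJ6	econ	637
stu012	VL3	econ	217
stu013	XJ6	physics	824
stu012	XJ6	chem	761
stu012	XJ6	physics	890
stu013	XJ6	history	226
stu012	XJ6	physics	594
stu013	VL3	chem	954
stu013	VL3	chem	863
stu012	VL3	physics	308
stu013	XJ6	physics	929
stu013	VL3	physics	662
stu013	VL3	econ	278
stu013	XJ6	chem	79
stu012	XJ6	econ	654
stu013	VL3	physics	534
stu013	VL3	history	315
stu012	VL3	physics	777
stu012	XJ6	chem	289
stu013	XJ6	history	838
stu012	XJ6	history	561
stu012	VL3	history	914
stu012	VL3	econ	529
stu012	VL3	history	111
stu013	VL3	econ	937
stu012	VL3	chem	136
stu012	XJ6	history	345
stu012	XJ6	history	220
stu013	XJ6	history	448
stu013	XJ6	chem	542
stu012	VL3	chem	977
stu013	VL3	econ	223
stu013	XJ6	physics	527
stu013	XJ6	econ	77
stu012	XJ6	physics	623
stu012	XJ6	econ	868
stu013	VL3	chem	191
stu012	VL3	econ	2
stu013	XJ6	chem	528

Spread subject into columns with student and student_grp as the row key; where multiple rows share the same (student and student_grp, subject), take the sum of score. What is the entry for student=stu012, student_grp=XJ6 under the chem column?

Rows with student=stu012, student_grp=XJ6 and subject=chem: score values are 353, 761, 289.
353 + 761 + 289 = 1403.

1403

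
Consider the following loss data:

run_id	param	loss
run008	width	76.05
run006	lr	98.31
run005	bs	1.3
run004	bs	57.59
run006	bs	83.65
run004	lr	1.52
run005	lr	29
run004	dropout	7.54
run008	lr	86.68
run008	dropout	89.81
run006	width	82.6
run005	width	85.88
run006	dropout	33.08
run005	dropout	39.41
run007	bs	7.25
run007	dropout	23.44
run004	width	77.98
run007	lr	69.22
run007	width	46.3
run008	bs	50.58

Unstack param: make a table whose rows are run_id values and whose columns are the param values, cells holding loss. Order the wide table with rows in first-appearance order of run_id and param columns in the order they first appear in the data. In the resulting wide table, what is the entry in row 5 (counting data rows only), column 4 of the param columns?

23.44

With rows in first-appearance order of run_id, row 5 is run_id=run007. param columns in first-appearance order: width, lr, bs, dropout; column 4 is dropout.
Long rows with run_id=run007, param=dropout: loss = 23.44.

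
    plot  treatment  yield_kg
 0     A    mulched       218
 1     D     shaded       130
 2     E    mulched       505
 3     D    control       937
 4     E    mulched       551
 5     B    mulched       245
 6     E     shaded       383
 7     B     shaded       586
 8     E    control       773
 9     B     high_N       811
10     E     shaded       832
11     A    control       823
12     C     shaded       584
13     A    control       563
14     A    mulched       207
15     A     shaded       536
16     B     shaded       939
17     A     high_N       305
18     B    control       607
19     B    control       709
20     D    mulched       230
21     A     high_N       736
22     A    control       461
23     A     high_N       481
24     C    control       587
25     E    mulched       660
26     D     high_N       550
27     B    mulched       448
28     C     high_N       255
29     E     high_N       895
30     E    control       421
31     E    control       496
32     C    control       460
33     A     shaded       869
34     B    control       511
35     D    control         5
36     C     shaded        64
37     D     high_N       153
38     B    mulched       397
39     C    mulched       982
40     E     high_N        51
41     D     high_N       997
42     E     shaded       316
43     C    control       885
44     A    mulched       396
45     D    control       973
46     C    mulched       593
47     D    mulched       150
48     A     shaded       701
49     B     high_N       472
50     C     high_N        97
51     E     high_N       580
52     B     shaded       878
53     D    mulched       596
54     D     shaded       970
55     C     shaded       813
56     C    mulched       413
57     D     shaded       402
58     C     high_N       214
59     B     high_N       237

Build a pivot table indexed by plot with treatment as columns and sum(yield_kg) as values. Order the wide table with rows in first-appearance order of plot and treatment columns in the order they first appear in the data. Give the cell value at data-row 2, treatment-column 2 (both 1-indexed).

With rows in first-appearance order of plot, row 2 is plot=D. treatment columns in first-appearance order: mulched, shaded, control, high_N; column 2 is shaded.
Long rows with plot=D, treatment=shaded: 130 + 970 + 402 = 1502.

1502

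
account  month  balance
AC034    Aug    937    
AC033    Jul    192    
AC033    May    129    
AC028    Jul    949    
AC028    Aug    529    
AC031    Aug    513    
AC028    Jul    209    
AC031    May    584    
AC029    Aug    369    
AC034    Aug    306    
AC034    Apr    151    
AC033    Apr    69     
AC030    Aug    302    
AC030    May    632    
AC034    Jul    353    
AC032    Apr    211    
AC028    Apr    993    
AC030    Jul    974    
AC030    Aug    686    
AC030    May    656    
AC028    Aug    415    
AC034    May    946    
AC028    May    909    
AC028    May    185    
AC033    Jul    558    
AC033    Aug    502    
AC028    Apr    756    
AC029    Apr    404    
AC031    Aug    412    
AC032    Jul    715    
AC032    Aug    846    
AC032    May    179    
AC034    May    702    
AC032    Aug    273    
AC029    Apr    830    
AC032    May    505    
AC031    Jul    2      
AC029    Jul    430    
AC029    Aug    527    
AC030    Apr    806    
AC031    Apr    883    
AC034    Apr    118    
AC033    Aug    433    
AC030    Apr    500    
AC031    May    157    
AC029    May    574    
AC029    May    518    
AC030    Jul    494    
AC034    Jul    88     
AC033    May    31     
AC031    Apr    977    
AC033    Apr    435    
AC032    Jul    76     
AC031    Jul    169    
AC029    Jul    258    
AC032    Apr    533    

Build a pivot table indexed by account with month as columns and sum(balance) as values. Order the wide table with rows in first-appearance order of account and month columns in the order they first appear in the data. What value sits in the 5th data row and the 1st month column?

With rows in first-appearance order of account, row 5 is account=AC029. month columns in first-appearance order: Aug, Jul, May, Apr; column 1 is Aug.
Long rows with account=AC029, month=Aug: 369 + 527 = 896.

896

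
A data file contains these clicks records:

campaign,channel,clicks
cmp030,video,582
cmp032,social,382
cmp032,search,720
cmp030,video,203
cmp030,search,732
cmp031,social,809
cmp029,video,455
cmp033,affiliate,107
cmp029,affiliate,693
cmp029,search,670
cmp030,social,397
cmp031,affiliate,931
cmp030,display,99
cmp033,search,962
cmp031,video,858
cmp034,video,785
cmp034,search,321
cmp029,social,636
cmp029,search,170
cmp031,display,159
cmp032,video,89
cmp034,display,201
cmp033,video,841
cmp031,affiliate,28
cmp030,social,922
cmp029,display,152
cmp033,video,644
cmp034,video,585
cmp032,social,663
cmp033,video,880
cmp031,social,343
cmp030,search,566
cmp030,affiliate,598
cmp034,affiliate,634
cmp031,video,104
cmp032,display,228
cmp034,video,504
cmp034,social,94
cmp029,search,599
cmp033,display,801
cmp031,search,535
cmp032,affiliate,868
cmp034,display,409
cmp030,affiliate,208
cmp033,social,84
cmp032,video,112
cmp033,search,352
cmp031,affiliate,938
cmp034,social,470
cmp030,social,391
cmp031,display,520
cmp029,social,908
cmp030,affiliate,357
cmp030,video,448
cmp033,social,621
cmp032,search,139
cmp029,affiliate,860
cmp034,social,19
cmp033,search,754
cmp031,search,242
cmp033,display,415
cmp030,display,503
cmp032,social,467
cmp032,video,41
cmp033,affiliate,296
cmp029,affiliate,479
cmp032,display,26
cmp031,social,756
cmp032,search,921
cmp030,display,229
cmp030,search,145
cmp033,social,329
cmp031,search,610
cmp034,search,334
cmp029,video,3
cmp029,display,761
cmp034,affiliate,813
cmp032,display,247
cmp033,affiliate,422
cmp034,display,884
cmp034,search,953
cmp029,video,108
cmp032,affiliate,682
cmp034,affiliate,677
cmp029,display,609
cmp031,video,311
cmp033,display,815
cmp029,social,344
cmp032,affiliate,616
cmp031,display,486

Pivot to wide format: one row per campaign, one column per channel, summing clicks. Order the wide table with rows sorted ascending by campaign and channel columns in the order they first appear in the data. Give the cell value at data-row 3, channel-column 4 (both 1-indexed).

With rows sorted ascending by campaign, row 3 is campaign=cmp031. channel columns in first-appearance order: video, social, search, affiliate, display; column 4 is affiliate.
Long rows with campaign=cmp031, channel=affiliate: 931 + 28 + 938 = 1897.

1897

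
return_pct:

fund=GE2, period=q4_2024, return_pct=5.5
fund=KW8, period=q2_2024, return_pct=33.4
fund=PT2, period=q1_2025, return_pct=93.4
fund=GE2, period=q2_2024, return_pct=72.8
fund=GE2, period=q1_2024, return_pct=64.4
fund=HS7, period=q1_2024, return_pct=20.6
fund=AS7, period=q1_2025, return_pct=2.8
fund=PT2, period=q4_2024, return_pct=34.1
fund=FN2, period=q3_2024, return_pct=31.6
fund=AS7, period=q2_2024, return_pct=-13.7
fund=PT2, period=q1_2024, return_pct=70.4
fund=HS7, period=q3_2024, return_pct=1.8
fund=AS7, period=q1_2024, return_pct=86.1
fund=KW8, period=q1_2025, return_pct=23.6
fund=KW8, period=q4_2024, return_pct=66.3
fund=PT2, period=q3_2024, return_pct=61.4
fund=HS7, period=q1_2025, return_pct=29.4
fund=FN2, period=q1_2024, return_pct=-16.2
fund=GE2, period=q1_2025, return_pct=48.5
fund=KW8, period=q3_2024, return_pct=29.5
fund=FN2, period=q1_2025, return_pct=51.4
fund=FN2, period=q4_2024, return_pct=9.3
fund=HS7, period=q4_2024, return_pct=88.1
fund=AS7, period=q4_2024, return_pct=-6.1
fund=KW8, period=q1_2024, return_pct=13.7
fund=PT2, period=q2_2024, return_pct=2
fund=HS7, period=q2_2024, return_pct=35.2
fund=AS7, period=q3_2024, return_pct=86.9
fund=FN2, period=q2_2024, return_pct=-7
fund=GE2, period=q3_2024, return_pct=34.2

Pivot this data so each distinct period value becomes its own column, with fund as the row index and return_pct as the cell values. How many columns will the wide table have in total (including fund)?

6

1 column for fund plus 5 distinct period values → 6 columns.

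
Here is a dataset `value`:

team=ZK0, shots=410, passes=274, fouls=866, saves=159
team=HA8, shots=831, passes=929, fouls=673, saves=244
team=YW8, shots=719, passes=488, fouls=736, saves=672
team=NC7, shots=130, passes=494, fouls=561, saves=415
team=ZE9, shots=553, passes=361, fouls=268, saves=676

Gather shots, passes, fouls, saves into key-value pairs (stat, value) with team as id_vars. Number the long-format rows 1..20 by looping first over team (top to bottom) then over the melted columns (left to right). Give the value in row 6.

929

20 rows total (5 × 4). Row 6: index ⌊(6-1)/4⌋ = 1 into team → HA8; (6-1) mod 4 = 1 into the melted columns → passes.
So row 6 is (HA8, passes, 929); value = 929.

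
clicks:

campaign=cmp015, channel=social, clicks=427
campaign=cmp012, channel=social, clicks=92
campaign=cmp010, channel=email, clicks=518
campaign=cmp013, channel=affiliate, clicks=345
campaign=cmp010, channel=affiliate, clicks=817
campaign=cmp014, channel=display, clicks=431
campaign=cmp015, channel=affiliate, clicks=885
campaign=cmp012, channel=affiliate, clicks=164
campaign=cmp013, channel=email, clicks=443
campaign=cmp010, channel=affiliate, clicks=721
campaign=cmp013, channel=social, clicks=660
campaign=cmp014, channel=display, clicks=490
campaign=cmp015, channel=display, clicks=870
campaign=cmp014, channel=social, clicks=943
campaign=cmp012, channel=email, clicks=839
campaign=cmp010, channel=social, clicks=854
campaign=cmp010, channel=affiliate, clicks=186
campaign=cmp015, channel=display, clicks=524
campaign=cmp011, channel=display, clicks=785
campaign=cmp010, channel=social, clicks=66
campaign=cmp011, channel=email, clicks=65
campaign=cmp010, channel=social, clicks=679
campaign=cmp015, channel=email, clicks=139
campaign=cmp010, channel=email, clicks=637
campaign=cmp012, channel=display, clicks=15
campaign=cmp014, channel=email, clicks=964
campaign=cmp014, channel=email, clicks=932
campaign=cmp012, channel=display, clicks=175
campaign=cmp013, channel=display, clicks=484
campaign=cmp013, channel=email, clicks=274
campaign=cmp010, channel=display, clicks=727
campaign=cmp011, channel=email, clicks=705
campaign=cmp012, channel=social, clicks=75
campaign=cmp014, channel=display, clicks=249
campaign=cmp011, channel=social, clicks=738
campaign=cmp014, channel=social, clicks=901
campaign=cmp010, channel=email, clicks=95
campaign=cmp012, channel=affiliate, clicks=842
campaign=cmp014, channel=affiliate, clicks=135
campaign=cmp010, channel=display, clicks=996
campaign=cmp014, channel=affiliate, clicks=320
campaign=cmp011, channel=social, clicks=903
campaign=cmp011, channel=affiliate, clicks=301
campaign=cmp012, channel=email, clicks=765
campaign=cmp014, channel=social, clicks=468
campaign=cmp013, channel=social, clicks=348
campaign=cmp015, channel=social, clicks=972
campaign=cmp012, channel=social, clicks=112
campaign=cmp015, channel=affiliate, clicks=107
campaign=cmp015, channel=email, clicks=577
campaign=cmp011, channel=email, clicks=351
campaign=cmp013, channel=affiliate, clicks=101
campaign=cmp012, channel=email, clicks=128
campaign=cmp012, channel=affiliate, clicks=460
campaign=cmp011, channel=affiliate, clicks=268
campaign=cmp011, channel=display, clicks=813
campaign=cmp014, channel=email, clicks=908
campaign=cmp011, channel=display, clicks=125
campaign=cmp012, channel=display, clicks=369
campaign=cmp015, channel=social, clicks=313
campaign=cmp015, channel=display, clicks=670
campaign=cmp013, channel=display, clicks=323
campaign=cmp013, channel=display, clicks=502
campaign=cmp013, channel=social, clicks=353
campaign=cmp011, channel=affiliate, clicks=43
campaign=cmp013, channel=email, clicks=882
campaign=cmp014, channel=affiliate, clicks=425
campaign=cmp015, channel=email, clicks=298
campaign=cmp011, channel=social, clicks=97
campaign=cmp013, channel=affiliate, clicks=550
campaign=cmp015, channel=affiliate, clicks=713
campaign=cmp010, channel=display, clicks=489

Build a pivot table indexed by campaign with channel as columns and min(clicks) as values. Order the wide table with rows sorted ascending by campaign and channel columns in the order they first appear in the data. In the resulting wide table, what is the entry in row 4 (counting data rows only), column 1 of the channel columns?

348

With rows sorted ascending by campaign, row 4 is campaign=cmp013. channel columns in first-appearance order: social, email, affiliate, display; column 1 is social.
Long rows with campaign=cmp013, channel=social: min(660, 348, 353) = 348.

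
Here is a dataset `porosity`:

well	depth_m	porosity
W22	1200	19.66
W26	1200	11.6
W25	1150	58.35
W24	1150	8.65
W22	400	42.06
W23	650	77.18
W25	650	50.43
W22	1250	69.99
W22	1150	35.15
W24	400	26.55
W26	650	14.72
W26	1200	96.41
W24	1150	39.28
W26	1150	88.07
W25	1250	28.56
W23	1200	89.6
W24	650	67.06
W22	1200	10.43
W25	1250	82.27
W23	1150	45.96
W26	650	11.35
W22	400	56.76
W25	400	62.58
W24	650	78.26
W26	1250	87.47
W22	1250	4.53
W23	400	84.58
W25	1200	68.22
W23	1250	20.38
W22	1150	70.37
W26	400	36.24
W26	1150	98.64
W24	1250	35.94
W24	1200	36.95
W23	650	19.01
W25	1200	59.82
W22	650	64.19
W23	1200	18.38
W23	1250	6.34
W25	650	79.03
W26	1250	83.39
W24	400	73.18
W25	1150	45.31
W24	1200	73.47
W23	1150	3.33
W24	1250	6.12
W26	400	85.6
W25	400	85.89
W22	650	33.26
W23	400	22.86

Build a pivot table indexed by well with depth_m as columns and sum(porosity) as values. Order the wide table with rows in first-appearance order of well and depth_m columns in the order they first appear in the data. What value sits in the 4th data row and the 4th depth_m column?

145.32

With rows in first-appearance order of well, row 4 is well=W24. depth_m columns in first-appearance order: 1200, 1150, 400, 650, 1250; column 4 is 650.
Long rows with well=W24, depth_m=650: 67.06 + 78.26 = 145.32.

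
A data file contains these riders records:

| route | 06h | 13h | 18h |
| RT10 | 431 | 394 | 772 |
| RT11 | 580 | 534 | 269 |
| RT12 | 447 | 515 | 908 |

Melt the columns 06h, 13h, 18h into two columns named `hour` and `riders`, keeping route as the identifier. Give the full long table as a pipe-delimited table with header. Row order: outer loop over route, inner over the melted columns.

Each (route, column) pair becomes one row: 3 × 3 = 9 rows.
For example, (RT10, 06h) → riders=431.

| route | hour | riders |
| RT10 | 06h | 431 |
| RT10 | 13h | 394 |
| RT10 | 18h | 772 |
| RT11 | 06h | 580 |
| RT11 | 13h | 534 |
| RT11 | 18h | 269 |
| RT12 | 06h | 447 |
| RT12 | 13h | 515 |
| RT12 | 18h | 908 |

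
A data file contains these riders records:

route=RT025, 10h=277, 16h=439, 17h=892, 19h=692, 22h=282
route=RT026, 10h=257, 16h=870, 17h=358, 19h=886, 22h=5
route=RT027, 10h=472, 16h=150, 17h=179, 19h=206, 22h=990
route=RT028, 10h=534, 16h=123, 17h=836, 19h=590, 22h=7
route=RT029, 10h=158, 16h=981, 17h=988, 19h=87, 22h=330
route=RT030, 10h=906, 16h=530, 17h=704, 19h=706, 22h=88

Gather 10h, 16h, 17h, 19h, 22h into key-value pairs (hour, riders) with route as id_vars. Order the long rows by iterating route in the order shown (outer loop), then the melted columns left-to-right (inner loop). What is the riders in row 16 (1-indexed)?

534

30 rows total (6 × 5). Row 16: index ⌊(16-1)/5⌋ = 3 into route → RT028; (16-1) mod 5 = 0 into the melted columns → 10h.
So row 16 is (RT028, 10h, 534); riders = 534.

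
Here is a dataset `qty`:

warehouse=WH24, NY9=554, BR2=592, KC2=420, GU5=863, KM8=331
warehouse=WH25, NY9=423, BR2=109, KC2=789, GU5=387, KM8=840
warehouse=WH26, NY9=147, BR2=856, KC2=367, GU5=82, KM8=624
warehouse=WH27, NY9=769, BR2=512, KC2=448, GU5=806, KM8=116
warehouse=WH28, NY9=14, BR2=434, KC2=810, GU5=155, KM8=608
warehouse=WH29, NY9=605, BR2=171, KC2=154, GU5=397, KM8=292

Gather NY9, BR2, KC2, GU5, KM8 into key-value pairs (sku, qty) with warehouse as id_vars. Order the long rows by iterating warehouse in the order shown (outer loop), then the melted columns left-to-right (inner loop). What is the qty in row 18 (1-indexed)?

448

30 rows total (6 × 5). Row 18: index ⌊(18-1)/5⌋ = 3 into warehouse → WH27; (18-1) mod 5 = 2 into the melted columns → KC2.
So row 18 is (WH27, KC2, 448); qty = 448.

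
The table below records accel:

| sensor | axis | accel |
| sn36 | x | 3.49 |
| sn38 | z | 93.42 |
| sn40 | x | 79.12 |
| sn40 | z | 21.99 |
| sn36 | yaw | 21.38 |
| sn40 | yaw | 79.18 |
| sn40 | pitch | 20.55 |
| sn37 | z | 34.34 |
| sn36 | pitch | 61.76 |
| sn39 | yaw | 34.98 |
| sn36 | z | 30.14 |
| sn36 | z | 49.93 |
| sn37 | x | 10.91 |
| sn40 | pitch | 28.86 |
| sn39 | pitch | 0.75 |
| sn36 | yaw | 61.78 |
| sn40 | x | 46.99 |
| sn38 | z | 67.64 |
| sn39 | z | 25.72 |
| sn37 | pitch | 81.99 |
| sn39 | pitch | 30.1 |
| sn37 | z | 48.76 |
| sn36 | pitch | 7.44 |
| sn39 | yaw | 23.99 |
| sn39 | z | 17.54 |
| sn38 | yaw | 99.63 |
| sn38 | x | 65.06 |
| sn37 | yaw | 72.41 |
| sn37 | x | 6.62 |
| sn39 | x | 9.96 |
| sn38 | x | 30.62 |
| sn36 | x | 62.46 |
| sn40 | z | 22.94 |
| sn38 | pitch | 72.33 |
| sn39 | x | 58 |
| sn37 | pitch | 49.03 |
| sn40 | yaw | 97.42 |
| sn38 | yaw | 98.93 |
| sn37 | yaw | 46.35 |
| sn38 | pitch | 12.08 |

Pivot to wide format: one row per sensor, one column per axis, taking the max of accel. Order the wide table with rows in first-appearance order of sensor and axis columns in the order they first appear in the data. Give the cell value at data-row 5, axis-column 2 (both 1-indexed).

25.72

With rows in first-appearance order of sensor, row 5 is sensor=sn39. axis columns in first-appearance order: x, z, yaw, pitch; column 2 is z.
Long rows with sensor=sn39, axis=z: max(25.72, 17.54) = 25.72.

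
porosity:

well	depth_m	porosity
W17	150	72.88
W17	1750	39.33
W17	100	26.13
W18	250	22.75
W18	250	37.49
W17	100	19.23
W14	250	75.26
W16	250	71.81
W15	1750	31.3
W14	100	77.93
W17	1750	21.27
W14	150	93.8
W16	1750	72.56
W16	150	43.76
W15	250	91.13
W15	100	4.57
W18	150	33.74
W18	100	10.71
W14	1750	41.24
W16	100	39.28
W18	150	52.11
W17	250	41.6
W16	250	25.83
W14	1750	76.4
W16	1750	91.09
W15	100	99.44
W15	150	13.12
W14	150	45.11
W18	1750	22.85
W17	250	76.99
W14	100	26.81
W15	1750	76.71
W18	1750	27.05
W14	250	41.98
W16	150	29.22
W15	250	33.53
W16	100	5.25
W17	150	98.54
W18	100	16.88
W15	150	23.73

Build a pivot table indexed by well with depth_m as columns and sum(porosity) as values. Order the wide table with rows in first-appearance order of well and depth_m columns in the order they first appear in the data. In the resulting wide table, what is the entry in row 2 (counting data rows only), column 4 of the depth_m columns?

60.24

With rows in first-appearance order of well, row 2 is well=W18. depth_m columns in first-appearance order: 150, 1750, 100, 250; column 4 is 250.
Long rows with well=W18, depth_m=250: 22.75 + 37.49 = 60.24.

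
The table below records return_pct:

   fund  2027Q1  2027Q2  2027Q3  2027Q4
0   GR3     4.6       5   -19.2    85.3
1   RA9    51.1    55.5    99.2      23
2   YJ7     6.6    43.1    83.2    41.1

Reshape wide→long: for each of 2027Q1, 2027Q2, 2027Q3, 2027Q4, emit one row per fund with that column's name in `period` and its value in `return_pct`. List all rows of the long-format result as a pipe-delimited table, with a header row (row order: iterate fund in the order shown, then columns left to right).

| fund | period | return_pct |
| GR3 | 2027Q1 | 4.6 |
| GR3 | 2027Q2 | 5 |
| GR3 | 2027Q3 | -19.2 |
| GR3 | 2027Q4 | 85.3 |
| RA9 | 2027Q1 | 51.1 |
| RA9 | 2027Q2 | 55.5 |
| RA9 | 2027Q3 | 99.2 |
| RA9 | 2027Q4 | 23 |
| YJ7 | 2027Q1 | 6.6 |
| YJ7 | 2027Q2 | 43.1 |
| YJ7 | 2027Q3 | 83.2 |
| YJ7 | 2027Q4 | 41.1 |

Each (fund, column) pair becomes one row: 3 × 4 = 12 rows.
For example, (GR3, 2027Q1) → return_pct=4.6.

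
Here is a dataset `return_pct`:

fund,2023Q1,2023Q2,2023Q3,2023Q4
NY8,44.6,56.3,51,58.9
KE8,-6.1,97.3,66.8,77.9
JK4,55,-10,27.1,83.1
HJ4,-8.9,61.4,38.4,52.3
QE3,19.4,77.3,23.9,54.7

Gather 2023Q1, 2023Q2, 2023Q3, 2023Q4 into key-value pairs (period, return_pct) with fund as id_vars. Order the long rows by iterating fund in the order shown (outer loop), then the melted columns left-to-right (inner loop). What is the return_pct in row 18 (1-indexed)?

20 rows total (5 × 4). Row 18: index ⌊(18-1)/4⌋ = 4 into fund → QE3; (18-1) mod 4 = 1 into the melted columns → 2023Q2.
So row 18 is (QE3, 2023Q2, 77.3); return_pct = 77.3.

77.3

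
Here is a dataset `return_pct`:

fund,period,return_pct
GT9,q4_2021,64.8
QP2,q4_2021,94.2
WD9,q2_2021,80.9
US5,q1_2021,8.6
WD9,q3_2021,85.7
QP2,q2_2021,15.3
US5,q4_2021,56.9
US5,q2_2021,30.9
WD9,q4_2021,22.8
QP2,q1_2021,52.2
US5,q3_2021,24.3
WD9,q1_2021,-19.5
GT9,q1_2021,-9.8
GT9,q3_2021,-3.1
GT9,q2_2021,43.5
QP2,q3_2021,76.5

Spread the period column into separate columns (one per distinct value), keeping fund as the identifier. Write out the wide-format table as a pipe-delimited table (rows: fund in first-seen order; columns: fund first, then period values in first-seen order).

Columns: fund plus the 4 distinct period values (q4_2021, q2_2021, q1_2021, q3_2021).
For example, row GT9 column q4_2021 takes return_pct=64.8 from the long row (GT9, q4_2021).

| fund | q4_2021 | q2_2021 | q1_2021 | q3_2021 |
| GT9 | 64.8 | 43.5 | -9.8 | -3.1 |
| QP2 | 94.2 | 15.3 | 52.2 | 76.5 |
| WD9 | 22.8 | 80.9 | -19.5 | 85.7 |
| US5 | 56.9 | 30.9 | 8.6 | 24.3 |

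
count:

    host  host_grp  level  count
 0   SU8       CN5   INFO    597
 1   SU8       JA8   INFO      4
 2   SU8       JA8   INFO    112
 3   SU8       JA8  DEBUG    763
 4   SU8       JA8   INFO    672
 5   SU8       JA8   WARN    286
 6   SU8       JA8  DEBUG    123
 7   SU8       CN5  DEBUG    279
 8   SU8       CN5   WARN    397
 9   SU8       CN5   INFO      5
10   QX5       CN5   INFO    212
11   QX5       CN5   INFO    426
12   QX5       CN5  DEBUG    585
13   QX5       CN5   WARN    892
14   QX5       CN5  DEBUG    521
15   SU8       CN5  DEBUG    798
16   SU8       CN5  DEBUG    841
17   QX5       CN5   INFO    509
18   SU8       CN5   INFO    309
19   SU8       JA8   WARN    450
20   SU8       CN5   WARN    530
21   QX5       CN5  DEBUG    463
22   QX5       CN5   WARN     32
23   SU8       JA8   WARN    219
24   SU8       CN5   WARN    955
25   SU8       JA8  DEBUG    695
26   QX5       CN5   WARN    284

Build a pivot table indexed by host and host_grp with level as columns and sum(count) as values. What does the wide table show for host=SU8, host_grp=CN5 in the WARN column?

1882

Rows with host=SU8, host_grp=CN5 and level=WARN: count values are 397, 530, 955.
397 + 530 + 955 = 1882.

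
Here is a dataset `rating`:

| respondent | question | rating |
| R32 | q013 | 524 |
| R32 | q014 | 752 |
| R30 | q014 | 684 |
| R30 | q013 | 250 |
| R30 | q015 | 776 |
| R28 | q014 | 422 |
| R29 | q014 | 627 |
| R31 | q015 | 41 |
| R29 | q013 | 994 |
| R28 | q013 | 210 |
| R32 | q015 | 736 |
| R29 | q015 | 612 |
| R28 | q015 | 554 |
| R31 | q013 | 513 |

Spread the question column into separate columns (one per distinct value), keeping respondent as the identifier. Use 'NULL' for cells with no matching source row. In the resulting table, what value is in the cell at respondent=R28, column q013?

The long row with respondent=R28, question=q013 has rating=210.

210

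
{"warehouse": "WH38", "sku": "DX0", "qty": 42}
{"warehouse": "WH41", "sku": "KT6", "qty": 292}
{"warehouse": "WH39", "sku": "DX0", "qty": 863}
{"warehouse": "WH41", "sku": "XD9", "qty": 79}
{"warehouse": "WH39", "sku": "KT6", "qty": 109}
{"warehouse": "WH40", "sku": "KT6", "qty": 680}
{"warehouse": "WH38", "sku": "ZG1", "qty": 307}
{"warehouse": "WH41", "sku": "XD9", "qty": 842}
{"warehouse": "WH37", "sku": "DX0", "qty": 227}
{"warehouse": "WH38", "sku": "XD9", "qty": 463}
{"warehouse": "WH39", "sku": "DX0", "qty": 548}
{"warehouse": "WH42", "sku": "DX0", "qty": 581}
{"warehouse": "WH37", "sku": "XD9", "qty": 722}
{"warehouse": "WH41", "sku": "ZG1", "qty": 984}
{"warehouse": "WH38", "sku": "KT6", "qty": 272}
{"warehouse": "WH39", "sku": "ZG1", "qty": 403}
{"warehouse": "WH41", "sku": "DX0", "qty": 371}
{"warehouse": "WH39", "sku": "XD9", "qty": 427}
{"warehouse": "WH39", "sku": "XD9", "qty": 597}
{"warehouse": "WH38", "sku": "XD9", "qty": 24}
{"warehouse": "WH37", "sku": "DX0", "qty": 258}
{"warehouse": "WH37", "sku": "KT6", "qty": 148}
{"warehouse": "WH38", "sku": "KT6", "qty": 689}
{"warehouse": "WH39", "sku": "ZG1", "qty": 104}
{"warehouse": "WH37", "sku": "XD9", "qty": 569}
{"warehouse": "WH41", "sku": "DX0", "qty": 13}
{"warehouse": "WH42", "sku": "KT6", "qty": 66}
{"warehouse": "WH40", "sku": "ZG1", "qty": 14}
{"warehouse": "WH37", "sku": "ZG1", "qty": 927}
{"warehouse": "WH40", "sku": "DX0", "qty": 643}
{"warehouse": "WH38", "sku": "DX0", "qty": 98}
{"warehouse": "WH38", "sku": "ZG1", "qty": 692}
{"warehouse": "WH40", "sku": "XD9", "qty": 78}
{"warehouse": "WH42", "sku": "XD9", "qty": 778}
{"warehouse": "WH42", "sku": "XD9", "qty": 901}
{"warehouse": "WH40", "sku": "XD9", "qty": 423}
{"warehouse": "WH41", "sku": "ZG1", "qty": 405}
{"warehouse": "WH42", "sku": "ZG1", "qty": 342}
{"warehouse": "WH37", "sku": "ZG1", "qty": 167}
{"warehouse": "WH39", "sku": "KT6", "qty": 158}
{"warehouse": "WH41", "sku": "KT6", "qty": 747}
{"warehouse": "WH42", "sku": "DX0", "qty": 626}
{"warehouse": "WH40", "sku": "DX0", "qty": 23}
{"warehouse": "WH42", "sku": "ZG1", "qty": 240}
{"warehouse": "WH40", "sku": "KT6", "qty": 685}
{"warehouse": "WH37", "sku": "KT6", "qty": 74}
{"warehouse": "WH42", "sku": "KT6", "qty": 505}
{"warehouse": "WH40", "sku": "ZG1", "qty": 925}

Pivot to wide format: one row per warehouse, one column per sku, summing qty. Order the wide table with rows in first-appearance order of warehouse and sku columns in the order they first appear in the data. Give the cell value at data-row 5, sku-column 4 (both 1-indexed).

1094

With rows in first-appearance order of warehouse, row 5 is warehouse=WH37. sku columns in first-appearance order: DX0, KT6, XD9, ZG1; column 4 is ZG1.
Long rows with warehouse=WH37, sku=ZG1: 927 + 167 = 1094.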